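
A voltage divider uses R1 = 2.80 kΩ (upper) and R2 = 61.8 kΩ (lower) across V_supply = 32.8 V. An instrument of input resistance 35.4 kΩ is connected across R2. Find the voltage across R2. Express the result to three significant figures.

R2 ‖ R_L = (61.8 × 35.4)/(61.8 + 35.4) = 22.51 kΩ.
Now apply the divider: V_out = 32.8 × 0.8894 = 29.17 V.

V_out ≈ 29.2 V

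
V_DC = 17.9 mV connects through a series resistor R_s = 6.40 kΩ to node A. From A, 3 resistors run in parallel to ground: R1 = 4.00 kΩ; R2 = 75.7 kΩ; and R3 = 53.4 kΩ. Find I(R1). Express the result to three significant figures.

Combine the parallel branches: R_p = (1/4.00 + 1/75.7 + 1/53.4)⁻¹ = 3.547 kΩ.
Node voltage V_A = V_DC · R_p/(R_s + R_p) = 17.9 × 0.3566 = 6.383 mV.
Branch current I = V_A/R1 = 6.383/4.00 = 1.596 µA.

I ≈ 1.60 µA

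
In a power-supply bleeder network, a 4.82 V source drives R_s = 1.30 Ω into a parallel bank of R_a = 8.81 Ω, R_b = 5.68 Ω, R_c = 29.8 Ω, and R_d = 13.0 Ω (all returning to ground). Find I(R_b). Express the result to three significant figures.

I ≈ 0.558 A

Parallel bank: R_p = 1/(1/8.81 + 1/5.68 + 1/29.8 + 1/13.0) = 2.500 Ω.
V_A by voltage divider: V_A = 4.82 × 2.500/(1.30 + 2.500) = 3.171 V.
Branch current I = V_A/R_b = 3.171/5.68 = 0.5583 A.
(Check via current divider: I_total = 1.269 A; share G_k/ΣG = 0.4401 → same result.)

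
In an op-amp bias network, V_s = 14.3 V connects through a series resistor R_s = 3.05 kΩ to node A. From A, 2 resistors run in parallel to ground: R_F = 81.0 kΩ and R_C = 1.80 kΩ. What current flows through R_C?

Equivalent of the parallel group: R_p = 1.761 kΩ.
V_A by voltage divider: V_A = 14.3 × 1.761/(3.05 + 1.761) = 5.234 V.
Branch current I = V_A/R_C = 5.234/1.80 = 2.908 mA.

I ≈ 2.91 mA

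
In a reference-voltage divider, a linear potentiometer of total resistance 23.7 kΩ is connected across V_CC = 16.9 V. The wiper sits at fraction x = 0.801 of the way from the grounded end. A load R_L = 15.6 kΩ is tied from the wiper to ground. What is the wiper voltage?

Lower segment x·R_p = 18.98 kΩ; upper segment (1−x)·R_p = 4.716 kΩ.
R_L loads the lower segment: effective lower R = 8.563 kΩ.
Loaded-divider output: V_out = 16.9 × 0.6448 = 10.90 V.

V_out ≈ 10.9 V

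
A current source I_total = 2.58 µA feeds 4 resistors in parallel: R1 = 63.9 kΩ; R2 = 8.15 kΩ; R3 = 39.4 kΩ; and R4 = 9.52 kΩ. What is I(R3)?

I ≈ 0.244 µA

ΣG = 1/63.9 + 1/8.15 + 1/39.4 + 1/9.52 = 0.2688.
R3 takes the fraction G_k/ΣG = 0.02538/0.2688 = 0.09443, so I = 2.58 × 0.09443 = 0.2436 µA.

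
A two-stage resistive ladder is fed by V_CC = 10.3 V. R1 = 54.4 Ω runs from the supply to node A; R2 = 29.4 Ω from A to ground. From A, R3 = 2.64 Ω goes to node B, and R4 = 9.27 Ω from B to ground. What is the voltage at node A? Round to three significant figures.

V_A ≈ 1.39 V

Node A sees R2 in parallel with the series input of stage 2, R3 + R4 = 11.91 Ω.
Effective lower resistance at A: R2 ‖ 11.91 = 8.476 Ω.
V_A = 10.3 × 8.476/(54.4 + 8.476) = 1.389 V.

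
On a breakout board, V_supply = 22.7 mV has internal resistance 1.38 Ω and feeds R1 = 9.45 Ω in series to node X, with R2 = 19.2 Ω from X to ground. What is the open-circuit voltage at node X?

R1' = 1.38 + 9.45 = 10.83 Ω (source resistance + R1).
With X open, the divider is unloaded: V_th = 22.7 × 19.2/30.03 = 14.51 mV.

V_th ≈ 14.5 mV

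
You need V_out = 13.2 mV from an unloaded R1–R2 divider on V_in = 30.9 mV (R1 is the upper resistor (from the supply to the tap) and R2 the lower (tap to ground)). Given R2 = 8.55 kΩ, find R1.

V_out/V_in = R2/(R1+R2) = 0.4272.
R1 = R2·(1/k − 1) = 8.55 × 1.341 = 11.46 kΩ.

R1 ≈ 11.5 kΩ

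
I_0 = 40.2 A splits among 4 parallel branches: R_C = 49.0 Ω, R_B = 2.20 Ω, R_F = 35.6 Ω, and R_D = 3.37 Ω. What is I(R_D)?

I ≈ 14.9 A

Conductances: ΣG = 1/49.0 + 1/2.20 + 1/35.6 + 1/3.37 = 0.7998 (1/Ω).
By the current-divider rule, I = I_0 · G_k/ΣG = 40.2 × 0.3710 = 14.92 A.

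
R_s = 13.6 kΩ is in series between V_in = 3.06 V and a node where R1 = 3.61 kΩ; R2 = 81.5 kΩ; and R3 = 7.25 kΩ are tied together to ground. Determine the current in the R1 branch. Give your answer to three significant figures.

Equivalent of the parallel group: R_p = 2.341 kΩ.
V_A = 3.06 × 2.341/15.94 = 0.4493 V.
I(R1) = V_A / R1 = 0.4493/3.61 = 0.1245 mA.
(Equivalently: I_total = 0.1920 mA, then current-divider fraction G_k/ΣG = 0.6484.)

I ≈ 0.124 mA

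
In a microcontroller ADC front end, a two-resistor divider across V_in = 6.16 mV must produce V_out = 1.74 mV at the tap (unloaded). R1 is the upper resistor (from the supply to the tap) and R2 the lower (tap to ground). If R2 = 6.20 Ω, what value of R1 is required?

R1 ≈ 15.7 Ω

The divider ratio is R2/(R1+R2) = 1.74/6.16 = 0.2825.
Rearranging, R1 = R2·(1−k)/k = 6.20 × 2.540 = 15.75 Ω.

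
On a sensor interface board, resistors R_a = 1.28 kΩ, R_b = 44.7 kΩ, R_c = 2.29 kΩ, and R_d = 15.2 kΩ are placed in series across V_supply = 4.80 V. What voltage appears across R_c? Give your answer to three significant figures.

V ≈ 0.173 V

Series total: ΣR = 1.28 + 44.7 + 2.29 + 15.2 = 63.47 kΩ.
V = V_supply · R/ΣR = 4.80 × 0.03608 = 0.1732 V.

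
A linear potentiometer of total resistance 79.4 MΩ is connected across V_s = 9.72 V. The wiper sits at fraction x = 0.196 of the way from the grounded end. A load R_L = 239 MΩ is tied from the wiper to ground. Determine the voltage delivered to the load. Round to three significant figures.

V_out ≈ 1.81 V

Lower segment x·R_p = 15.56 MΩ; upper segment (1−x)·R_p = 63.84 MΩ.
(x·R_p) ‖ R_L = 14.61 MΩ.
Loaded-divider output: V_out = 9.72 × 0.1862 = 1.810 V.
(Unloaded: V_out = x·V_s = 1.91 V.)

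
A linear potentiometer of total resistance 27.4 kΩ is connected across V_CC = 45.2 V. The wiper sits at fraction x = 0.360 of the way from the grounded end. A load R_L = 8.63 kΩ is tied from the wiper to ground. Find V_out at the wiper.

V_out ≈ 9.40 V

Split the track: R_lower = x·R_p = 9.864 kΩ, R_upper = (1−x)·R_p = 17.54 kΩ.
(x·R_p) ‖ R_L = 4.603 kΩ.
Loaded-divider output: V_out = 45.2 × 0.2079 = 9.398 V.
(Unloaded: V_out = x·V_CC = 16.3 V.)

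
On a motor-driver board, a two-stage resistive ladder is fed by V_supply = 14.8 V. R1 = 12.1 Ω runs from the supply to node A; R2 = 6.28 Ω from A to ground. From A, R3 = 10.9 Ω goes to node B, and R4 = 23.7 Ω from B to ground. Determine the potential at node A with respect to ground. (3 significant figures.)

The second stage (R3 + R4 = 34.60 Ω) loads node A in parallel with R2.
R2 ‖ (R3+R4) = 5.315 Ω.
So V_A = 14.8 × 0.3052 = 4.517 V.

V_A ≈ 4.52 V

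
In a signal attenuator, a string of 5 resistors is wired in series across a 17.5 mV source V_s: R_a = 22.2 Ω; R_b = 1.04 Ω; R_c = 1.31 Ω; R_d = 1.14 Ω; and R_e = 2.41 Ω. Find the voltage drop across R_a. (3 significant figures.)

Series total: ΣR = 22.2 + 1.04 + 1.31 + 1.14 + 2.41 = 28.10 Ω.
By the voltage-divider rule, V = 17.5 × 22.20/28.10 = 13.83 mV.

V ≈ 13.8 mV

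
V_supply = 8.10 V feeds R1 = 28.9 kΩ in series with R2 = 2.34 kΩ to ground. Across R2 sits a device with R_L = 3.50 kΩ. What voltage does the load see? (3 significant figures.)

V_out ≈ 0.375 V

The load sits in parallel with R2, giving an effective lower resistance R2' = R2·R_L/(R2+R_L) = 1.402 kΩ.
Then V_out = V_supply · R2'/(R1 + R2') = 8.10 × 1.402/30.30 = 0.3749 V.
(Unloaded it would be 0.607 V; the load pulls it down.)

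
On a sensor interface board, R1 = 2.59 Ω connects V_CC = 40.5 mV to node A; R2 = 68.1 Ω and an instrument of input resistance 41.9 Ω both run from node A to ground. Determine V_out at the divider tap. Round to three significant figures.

V_out ≈ 36.8 mV

R2 ‖ R_L = (68.1 × 41.9)/(68.1 + 41.9) = 25.94 Ω.
Voltage divider with the loaded lower leg: V_out = 40.5 × 25.94/(2.59 + 25.94) = 40.5 × 0.9092 = 36.82 mV.
(Unloaded it would be 39.0 mV; the load pulls it down.)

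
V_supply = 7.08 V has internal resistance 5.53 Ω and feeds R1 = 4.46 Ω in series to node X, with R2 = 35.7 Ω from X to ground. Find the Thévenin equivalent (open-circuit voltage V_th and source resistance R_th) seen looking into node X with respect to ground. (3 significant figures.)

R1' = 5.53 + 4.46 = 9.990 Ω (source resistance + R1).
V_th is the unloaded tap voltage: V_supply · R2/(R1'+R2) = 7.08 × 0.7814 = 5.532 V.
Zeroing V_supply shorts the top of R1' to ground, so R_th = R1' ‖ R2 = 7.806 Ω.

V_th ≈ 5.53 V, R_th ≈ 7.81 Ω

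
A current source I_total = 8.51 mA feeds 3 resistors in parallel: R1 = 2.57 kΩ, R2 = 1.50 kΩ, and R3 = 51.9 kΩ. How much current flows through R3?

Conductances: ΣG = 1/2.57 + 1/1.50 + 1/51.9 = 1.075 (1/kΩ).
Current divider: I(R3) = I_total · G_k/ΣG = 8.51 × (0.01927/1.075) = 8.51 × 0.01792 = 0.1525 mA.

I ≈ 0.153 mA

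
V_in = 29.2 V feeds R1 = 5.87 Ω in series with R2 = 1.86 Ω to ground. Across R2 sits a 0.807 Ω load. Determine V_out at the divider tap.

V_out ≈ 2.55 V

R2 ‖ R_L = (1.86 × 0.807)/(1.86 + 0.807) = 0.5628 Ω.
Now apply the divider: V_out = 29.2 × 0.08749 = 2.555 V.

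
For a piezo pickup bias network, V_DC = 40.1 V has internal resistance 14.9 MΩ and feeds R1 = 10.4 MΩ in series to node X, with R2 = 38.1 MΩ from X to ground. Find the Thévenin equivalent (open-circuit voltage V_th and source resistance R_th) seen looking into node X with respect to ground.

R1' = 14.9 + 10.4 = 25.30 MΩ (source resistance + R1).
Open-circuit (no load on X): V_th = V_DC · R2/(R1' + R2) = 40.1 × 38.1/(25.30 + 38.1) = 24.10 V.
With V_DC suppressed (replaced by a short), R_th = R1' ‖ R2 = (25.30 × 38.1)/(25.30 + 38.1) = 15.20 MΩ.

V_th ≈ 24.1 V, R_th ≈ 15.2 MΩ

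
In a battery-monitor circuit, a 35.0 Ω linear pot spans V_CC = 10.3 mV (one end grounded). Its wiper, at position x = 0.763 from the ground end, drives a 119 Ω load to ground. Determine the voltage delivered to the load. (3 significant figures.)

Lower segment x·R_p = 26.71 Ω; upper segment (1−x)·R_p = 8.295 Ω.
(x·R_p) ‖ R_L = 21.81 Ω.
Then V_out = V_CC · 21.81/(8.295 + 21.81) = 7.462 mV.

V_out ≈ 7.46 mV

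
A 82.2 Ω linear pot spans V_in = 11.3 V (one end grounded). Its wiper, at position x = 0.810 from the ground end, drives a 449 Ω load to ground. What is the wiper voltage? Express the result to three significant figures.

V_out ≈ 8.90 V

Split the track: R_lower = x·R_p = 66.58 Ω, R_upper = (1−x)·R_p = 15.62 Ω.
Lower segment in parallel with the load: 66.58 ‖ 449 = 57.98 Ω.
V_out = 11.3 × 57.98/(15.62 + 57.98) = 8.902 V.
(Unloaded: V_out = x·V_in = 9.15 V.)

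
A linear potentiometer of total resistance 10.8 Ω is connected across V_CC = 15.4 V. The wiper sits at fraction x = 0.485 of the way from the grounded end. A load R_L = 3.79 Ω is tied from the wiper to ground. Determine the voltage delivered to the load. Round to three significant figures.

Lower segment x·R_p = 5.238 Ω; upper segment (1−x)·R_p = 5.562 Ω.
R_L loads the lower segment: effective lower R = 2.199 Ω.
Then V_out = V_CC · 2.199/(5.562 + 2.199) = 4.363 V.

V_out ≈ 4.36 V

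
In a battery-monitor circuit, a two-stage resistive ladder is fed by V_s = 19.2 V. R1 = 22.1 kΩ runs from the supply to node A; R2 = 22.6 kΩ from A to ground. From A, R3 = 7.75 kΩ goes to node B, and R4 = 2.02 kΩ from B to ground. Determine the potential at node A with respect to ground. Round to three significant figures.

Node A sees R2 in parallel with the series input of stage 2, R3 + R4 = 9.770 kΩ.
R2 ‖ (R3+R4) = 6.821 kΩ.
V_A = 19.2 × 6.821/(22.1 + 6.821) = 4.528 V.

V_A ≈ 4.53 V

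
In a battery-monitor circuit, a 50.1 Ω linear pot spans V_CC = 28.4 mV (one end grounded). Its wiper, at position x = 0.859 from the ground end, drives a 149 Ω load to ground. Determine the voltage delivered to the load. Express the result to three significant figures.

V_out ≈ 23.4 mV

Split the track: R_lower = x·R_p = 43.04 Ω, R_upper = (1−x)·R_p = 7.064 Ω.
R_L loads the lower segment: effective lower R = 33.39 Ω.
Then V_out = V_CC · 33.39/(7.064 + 33.39) = 23.44 mV.
(Unloaded: V_out = x·V_CC = 24.4 mV.)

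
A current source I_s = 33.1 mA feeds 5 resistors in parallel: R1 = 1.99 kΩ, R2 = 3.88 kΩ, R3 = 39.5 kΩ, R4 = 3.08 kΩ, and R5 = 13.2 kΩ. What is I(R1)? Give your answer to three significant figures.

I ≈ 14.0 mA

Total conductance ΣG = 1/1.99 + 1/3.88 + 1/39.5 + 1/3.08 + 1/13.2 = 1.186 (units of 1/kΩ).
R1 takes the fraction G_k/ΣG = 0.5025/1.186 = 0.4237, so I = 33.1 × 0.4237 = 14.02 mA.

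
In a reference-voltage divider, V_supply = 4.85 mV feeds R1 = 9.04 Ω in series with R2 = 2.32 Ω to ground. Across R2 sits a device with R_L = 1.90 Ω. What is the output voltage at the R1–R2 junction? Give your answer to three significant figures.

V_out ≈ 0.502 mV

The load sits in parallel with R2, giving an effective lower resistance R2' = R2·R_L/(R2+R_L) = 1.045 Ω.
Then V_out = V_supply · R2'/(R1 + R2') = 4.85 × 1.045/10.08 = 0.5024 mV.
(Unloaded it would be 0.990 mV; the load pulls it down.)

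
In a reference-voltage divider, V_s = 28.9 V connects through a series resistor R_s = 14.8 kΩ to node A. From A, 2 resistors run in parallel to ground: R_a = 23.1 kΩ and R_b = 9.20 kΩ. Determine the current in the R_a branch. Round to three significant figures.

I ≈ 0.385 mA

Parallel bank: R_p = 1/(1/23.1 + 1/9.20) = 6.580 kΩ.
V_A by voltage divider: V_A = 28.9 × 6.580/(14.8 + 6.580) = 8.894 V.
Branch current I = V_A/R_a = 8.894/23.1 = 0.3850 mA.
(Check via current divider: I_total = 1.352 mA; share G_k/ΣG = 0.2848 → same result.)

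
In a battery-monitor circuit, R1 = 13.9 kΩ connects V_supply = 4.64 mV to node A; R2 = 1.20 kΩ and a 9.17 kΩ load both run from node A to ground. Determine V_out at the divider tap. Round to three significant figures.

V_out ≈ 0.329 mV

R2 ‖ R_L = (1.20 × 9.17)/(1.20 + 9.17) = 1.061 kΩ.
Voltage divider with the loaded lower leg: V_out = 4.64 × 1.061/(13.9 + 1.061) = 4.64 × 0.07093 = 0.3291 mV.
(Unloaded it would be 0.369 mV; the load pulls it down.)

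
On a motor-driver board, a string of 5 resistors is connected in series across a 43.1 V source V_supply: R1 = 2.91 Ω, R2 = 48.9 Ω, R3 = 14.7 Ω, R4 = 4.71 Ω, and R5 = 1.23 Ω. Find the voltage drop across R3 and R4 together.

Series total: ΣR = 2.91 + 48.9 + 14.7 + 4.71 + 1.23 = 72.45 Ω.
R_{R3..R4} = 14.7 + 4.71 = 19.41 Ω.
V = V_supply · R/ΣR = 43.1 × 0.2679 = 11.55 V.

V ≈ 11.5 V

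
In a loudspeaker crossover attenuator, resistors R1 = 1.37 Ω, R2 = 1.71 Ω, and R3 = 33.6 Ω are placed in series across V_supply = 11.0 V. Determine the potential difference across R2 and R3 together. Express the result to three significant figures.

V ≈ 10.6 V

Series total: ΣR = 1.37 + 1.71 + 33.6 = 36.68 Ω.
R_{R2..R3} = 1.71 + 33.6 = 35.31 Ω.
V = V_supply · R/ΣR = 11.0 × 0.9626 = 10.59 V.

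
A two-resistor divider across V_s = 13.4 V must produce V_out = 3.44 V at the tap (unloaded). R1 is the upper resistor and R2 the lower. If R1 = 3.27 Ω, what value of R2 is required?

V_out/V_s = R2/(R1+R2) = 0.2567.
R2 = R1 · 0.2567/(1 − 0.2567) = 1.129 Ω.

R2 ≈ 1.13 Ω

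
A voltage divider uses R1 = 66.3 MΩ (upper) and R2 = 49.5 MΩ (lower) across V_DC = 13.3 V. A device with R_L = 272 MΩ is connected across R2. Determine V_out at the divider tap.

V_out ≈ 5.15 V

First combine the lower leg with the load: R2 ‖ R_L = 41.88 MΩ.
Now apply the divider: V_out = 13.3 × 0.3871 = 5.149 V.
(Unloaded it would be 5.69 V; the load pulls it down.)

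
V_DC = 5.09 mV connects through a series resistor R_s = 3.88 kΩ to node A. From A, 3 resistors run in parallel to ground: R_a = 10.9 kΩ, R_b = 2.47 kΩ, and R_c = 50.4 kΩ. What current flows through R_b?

I ≈ 0.686 µA

Combine the parallel branches: R_p = (1/10.9 + 1/2.47 + 1/50.4)⁻¹ = 1.936 kΩ.
Node voltage V_A = V_DC · R_p/(R_s + R_p) = 5.09 × 0.3329 = 1.695 mV.
Branch current I = V_A/R_b = 1.695/2.47 = 0.6860 µA.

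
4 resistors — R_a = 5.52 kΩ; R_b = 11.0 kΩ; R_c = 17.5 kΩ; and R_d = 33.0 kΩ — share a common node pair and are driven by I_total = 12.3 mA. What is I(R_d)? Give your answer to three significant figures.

Total conductance ΣG = 1/5.52 + 1/11.0 + 1/17.5 + 1/33.0 = 0.3595 (units of 1/kΩ).
R_d takes the fraction G_k/ΣG = 0.03030/0.3595 = 0.08429, so I = 12.3 × 0.08429 = 1.037 mA.

I ≈ 1.04 mA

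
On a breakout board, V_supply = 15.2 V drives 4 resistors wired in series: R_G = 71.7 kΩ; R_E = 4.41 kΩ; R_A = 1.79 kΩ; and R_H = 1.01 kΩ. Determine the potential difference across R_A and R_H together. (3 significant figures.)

Series total: ΣR = 71.7 + 4.41 + 1.79 + 1.01 = 78.91 kΩ.
R_{R_A..R_H} = 1.79 + 1.01 = 2.800 kΩ.
Voltage divider: V = V_supply · (2.800 / 78.91) = 15.2 × 0.03548 = 0.5393 V.

V ≈ 0.539 V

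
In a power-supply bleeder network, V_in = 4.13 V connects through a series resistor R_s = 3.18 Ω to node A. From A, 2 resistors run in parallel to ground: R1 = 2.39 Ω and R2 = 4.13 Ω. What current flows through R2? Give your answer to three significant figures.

I ≈ 0.323 A

Equivalent of the parallel group: R_p = 1.514 Ω.
V_A = 4.13 × 1.514/4.694 = 1.332 V.
Branch current I = V_A/R2 = 1.332/4.13 = 0.3225 A.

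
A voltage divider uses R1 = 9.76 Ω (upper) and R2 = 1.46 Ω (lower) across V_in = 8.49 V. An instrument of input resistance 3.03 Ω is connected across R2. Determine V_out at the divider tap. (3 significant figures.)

V_out ≈ 0.778 V

R2 ‖ R_L = (1.46 × 3.03)/(1.46 + 3.03) = 0.9853 Ω.
Voltage divider with the loaded lower leg: V_out = 8.49 × 0.9853/(9.76 + 0.9853) = 8.49 × 0.09169 = 0.7785 V.
(Unloaded it would be 1.10 V; the load pulls it down.)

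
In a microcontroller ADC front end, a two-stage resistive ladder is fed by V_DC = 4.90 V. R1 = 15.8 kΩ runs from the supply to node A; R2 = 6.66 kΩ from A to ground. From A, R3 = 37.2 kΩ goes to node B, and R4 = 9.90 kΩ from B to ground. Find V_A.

Node A sees R2 in parallel with the series input of stage 2, R3 + R4 = 47.10 kΩ.
R2 ‖ (R3+R4) = 5.835 kΩ.
So V_A = 4.90 × 0.2697 = 1.322 V.

V_A ≈ 1.32 V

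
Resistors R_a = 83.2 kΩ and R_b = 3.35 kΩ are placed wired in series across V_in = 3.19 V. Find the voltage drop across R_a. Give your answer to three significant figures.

V ≈ 3.07 V

Series total: ΣR = 83.2 + 3.35 = 86.55 kΩ.
Voltage divider: V = V_in · (83.20 / 86.55) = 3.19 × 0.9613 = 3.067 V.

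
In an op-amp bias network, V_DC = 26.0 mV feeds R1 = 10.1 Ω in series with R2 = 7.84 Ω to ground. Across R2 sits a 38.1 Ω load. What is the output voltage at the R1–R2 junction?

First combine the lower leg with the load: R2 ‖ R_L = 6.502 Ω.
Then V_out = V_DC · R2'/(R1 + R2') = 26.0 × 6.502/16.60 = 10.18 mV.
(Unloaded it would be 11.4 mV; the load pulls it down.)

V_out ≈ 10.2 mV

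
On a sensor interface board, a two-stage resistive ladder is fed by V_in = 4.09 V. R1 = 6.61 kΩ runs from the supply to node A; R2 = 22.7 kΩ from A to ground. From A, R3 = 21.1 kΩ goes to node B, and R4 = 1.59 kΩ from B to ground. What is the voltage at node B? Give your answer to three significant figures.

Looking into the second stage from A: R3 + R4 = 22.69 kΩ appears in parallel with R2.
Effective lower resistance at A: R2 ‖ 22.69 = 11.35 kΩ.
V_A = 4.09 × 11.35/(6.61 + 11.35) = 2.585 V.
Then the unloaded second divider: V_B = V_A × R4/(R3+R4) = 2.585 × 0.07007 = 0.1811 V.

V_B ≈ 0.181 V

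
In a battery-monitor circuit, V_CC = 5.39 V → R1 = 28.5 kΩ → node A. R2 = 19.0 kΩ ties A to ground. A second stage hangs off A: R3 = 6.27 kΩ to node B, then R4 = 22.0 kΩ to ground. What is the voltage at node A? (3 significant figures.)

V_A ≈ 1.54 V

The second stage (R3 + R4 = 28.27 kΩ) loads node A in parallel with R2.
R2 ‖ (R3+R4) = 11.36 kΩ.
So V_A = 5.39 × 0.2851 = 1.536 V.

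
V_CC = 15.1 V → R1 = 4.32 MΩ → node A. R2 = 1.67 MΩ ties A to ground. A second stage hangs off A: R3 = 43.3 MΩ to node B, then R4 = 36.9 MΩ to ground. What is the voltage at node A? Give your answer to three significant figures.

V_A ≈ 4.15 V

Node A sees R2 in parallel with the series input of stage 2, R3 + R4 = 80.20 MΩ.
R2 ‖ (R3+R4) = 1.636 MΩ.
V_A = 15.1 × 1.636/(4.32 + 1.636) = 4.148 V.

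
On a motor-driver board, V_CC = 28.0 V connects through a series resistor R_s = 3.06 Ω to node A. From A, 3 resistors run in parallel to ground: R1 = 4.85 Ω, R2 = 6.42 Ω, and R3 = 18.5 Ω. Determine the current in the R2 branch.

I ≈ 1.92 A

Equivalent of the parallel group: R_p = 2.404 Ω.
V_A = 28.0 × 2.404/5.464 = 12.32 V.
Branch current I = V_A/R2 = 12.32/6.42 = 1.919 A.
(Equivalently: I_total = 5.125 A, then current-divider fraction G_k/ΣG = 0.3744.)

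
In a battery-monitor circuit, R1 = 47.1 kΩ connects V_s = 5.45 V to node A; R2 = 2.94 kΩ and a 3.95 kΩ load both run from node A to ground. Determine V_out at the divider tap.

The load sits in parallel with R2, giving an effective lower resistance R2' = R2·R_L/(R2+R_L) = 1.685 kΩ.
Now apply the divider: V_out = 5.45 × 0.03455 = 0.1883 V.
(Unloaded it would be 0.320 V; the load pulls it down.)

V_out ≈ 0.188 V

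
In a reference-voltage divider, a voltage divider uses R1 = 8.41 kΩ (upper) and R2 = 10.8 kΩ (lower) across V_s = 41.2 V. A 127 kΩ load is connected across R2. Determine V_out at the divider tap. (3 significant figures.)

V_out ≈ 22.3 V

R2 ‖ R_L = (10.8 × 127)/(10.8 + 127) = 9.954 kΩ.
Now apply the divider: V_out = 41.2 × 0.5420 = 22.33 V.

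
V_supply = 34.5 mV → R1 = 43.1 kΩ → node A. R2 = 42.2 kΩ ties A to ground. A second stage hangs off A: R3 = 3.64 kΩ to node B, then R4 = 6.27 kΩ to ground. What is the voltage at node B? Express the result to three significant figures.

The second stage (R3 + R4 = 9.910 kΩ) loads node A in parallel with R2.
R2 ‖ (R3+R4) = 8.025 kΩ.
First divider: V_A = V_supply · 8.025/(43.1 + 8.025) = 5.416 mV.
Stage 2 is unloaded, so V_B = V_A · R4/(R3+R4) = 5.416 × 6.27/9.910 = 3.426 mV.

V_B ≈ 3.43 mV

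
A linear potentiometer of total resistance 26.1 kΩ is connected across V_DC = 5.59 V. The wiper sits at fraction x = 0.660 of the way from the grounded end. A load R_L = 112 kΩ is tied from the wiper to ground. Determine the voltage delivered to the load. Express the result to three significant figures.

V_out ≈ 3.51 V

Split the track: R_lower = x·R_p = 17.23 kΩ, R_upper = (1−x)·R_p = 8.874 kΩ.
R_L loads the lower segment: effective lower R = 14.93 kΩ.
V_out = 5.59 × 14.93/(8.874 + 14.93) = 3.506 V.
(Unloaded: V_out = x·V_DC = 3.69 V.)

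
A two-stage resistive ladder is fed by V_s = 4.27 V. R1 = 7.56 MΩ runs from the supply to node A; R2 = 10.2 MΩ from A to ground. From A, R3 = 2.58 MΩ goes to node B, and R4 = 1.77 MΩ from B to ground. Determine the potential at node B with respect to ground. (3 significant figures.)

V_B ≈ 0.499 V

Node A sees R2 in parallel with the series input of stage 2, R3 + R4 = 4.350 MΩ.
R2 ‖ (R3+R4) = 3.049 MΩ.
V_A = 4.27 × 3.049/(7.56 + 3.049) = 1.227 V.
Then the unloaded second divider: V_B = V_A × R4/(R3+R4) = 1.227 × 0.4069 = 0.4994 V.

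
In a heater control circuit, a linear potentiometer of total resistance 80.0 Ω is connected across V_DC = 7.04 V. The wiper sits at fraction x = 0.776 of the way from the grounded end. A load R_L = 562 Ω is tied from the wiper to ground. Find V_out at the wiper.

V_out ≈ 5.33 V

Split the track: R_lower = x·R_p = 62.08 Ω, R_upper = (1−x)·R_p = 17.92 Ω.
R_L loads the lower segment: effective lower R = 55.90 Ω.
V_out = 7.04 × 55.90/(17.92 + 55.90) = 5.331 V.
(Unloaded: V_out = x·V_DC = 5.46 V.)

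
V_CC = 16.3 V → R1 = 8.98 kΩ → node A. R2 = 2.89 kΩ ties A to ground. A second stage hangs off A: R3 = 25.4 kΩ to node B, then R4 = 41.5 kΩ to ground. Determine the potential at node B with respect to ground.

V_B ≈ 2.38 V

Looking into the second stage from A: R3 + R4 = 66.90 kΩ appears in parallel with R2.
Effective lower resistance at A: R2 ‖ 66.90 = 2.770 kΩ.
V_A = 16.3 × 2.770/(8.98 + 2.770) = 3.843 V.
V_B = V_A × 0.6203 = 2.384 V.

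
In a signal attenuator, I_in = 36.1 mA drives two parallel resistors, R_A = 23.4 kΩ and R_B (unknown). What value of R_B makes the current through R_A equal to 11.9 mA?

R_B ≈ 11.5 kΩ

The fraction through R_A equals R_B/(R_A+R_B).
With f = 0.3296, R_B = R_A · f/(1−f) = 23.4 × 0.4917 = 11.51 kΩ.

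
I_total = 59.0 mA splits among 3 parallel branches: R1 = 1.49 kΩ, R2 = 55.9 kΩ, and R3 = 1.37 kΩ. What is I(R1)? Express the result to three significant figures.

I ≈ 27.9 mA

Total conductance ΣG = 1/1.49 + 1/55.9 + 1/1.37 = 1.419 (units of 1/kΩ).
Current divider: I(R1) = I_total · G_k/ΣG = 59.0 × (0.6711/1.419) = 59.0 × 0.4730 = 27.91 mA.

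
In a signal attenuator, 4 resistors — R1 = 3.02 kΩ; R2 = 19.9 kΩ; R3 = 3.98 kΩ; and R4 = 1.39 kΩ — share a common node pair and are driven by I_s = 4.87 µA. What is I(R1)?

ΣG = 1/3.02 + 1/19.9 + 1/3.98 + 1/1.39 = 1.352.
R1 takes the fraction G_k/ΣG = 0.3311/1.352 = 0.2449, so I = 4.87 × 0.2449 = 1.193 µA.

I ≈ 1.19 µA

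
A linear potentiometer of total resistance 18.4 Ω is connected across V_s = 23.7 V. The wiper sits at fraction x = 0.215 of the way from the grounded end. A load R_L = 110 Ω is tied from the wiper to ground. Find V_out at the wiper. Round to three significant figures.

V_out ≈ 4.96 V

The pot divides into 14.44 Ω above the wiper and 3.956 Ω below.
Lower segment in parallel with the load: 3.956 ‖ 110 = 3.819 Ω.
Then V_out = V_s · 3.819/(14.44 + 3.819) = 4.956 V.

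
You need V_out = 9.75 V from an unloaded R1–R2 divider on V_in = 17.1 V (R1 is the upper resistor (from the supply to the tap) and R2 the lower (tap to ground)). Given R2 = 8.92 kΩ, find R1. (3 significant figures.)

R1 ≈ 6.72 kΩ

V_out/V_in = R2/(R1+R2) = 0.5702.
R1 = R2·(1/k − 1) = 8.92 × 0.7538 = 6.724 kΩ.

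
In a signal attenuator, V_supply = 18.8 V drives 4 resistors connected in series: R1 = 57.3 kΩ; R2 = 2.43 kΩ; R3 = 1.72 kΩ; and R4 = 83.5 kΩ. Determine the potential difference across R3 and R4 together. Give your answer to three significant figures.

V ≈ 11.1 V

Total series resistance ΣR = 57.3 + 2.43 + 1.72 + 83.5 = 144.9 kΩ.
R_{R3..R4} = 1.72 + 83.5 = 85.22 kΩ.
V = V_supply · R/ΣR = 18.8 × 0.5879 = 11.05 V.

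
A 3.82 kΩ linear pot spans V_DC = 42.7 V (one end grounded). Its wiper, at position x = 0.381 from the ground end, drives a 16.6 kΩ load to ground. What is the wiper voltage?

V_out ≈ 15.4 V

Split the track: R_lower = x·R_p = 1.455 kΩ, R_upper = (1−x)·R_p = 2.365 kΩ.
Lower segment in parallel with the load: 1.455 ‖ 16.6 = 1.338 kΩ.
Loaded-divider output: V_out = 42.7 × 0.3614 = 15.43 V.
(Unloaded: V_out = x·V_DC = 16.3 V.)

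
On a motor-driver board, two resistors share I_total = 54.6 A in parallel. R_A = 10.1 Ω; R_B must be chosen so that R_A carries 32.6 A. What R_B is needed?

R_B ≈ 15.0 Ω

Two-branch current divider: I_A = I_total · R_B/(R_A + R_B).
32.6/54.6 = R_B/(R_A + R_B) → R_B = R_A · (0.5971)/(1 − 0.5971) = 10.1 × 1.482 = 14.97 Ω.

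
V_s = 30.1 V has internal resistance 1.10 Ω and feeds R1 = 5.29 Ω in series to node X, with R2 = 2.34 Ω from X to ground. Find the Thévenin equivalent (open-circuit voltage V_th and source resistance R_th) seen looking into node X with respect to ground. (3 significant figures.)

V_th ≈ 8.07 V, R_th ≈ 1.71 Ω

R1' = 1.10 + 5.29 = 6.390 Ω (source resistance + R1).
With X open, the divider is unloaded: V_th = 30.1 × 2.34/8.730 = 8.068 V.
Zeroing V_s shorts the top of R1' to ground, so R_th = R1' ‖ R2 = 1.713 Ω.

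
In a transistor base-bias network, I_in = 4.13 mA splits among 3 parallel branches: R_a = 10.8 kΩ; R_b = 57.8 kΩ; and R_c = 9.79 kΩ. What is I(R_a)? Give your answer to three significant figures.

Conductances: ΣG = 1/10.8 + 1/57.8 + 1/9.79 = 0.2120 (1/kΩ).
Current divider: I(R_a) = I_in · G_k/ΣG = 4.13 × (0.09259/0.2120) = 4.13 × 0.4367 = 1.803 mA.

I ≈ 1.80 mA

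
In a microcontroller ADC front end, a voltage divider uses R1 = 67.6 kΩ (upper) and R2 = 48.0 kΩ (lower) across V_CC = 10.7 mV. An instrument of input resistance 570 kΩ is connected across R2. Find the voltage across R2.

The load sits in parallel with R2, giving an effective lower resistance R2' = R2·R_L/(R2+R_L) = 44.27 kΩ.
Now apply the divider: V_out = 10.7 × 0.3957 = 4.234 mV.
(Unloaded it would be 4.44 mV; the load pulls it down.)

V_out ≈ 4.23 mV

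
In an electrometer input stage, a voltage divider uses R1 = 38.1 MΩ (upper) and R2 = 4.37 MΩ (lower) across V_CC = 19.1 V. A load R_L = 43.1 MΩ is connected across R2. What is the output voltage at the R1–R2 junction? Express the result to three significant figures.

V_out ≈ 1.80 V

First combine the lower leg with the load: R2 ‖ R_L = 3.968 MΩ.
Voltage divider with the loaded lower leg: V_out = 19.1 × 3.968/(38.1 + 3.968) = 19.1 × 0.09432 = 1.801 V.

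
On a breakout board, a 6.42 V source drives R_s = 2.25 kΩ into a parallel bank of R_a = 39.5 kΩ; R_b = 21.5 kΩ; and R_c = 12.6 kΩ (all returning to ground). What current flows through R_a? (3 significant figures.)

Parallel bank: R_p = 1/(1/39.5 + 1/21.5 + 1/12.6) = 6.614 kΩ.
Node voltage V_A = V_supply · R_p/(R_s + R_p) = 6.42 × 0.7462 = 4.790 V.
Branch current I = V_A/R_a = 4.790/39.5 = 0.1213 mA.

I ≈ 0.121 mA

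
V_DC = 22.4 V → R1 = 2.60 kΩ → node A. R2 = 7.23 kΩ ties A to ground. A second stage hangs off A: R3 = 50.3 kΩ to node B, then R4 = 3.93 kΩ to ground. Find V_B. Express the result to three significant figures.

V_B ≈ 1.15 V

The second stage (R3 + R4 = 54.23 kΩ) loads node A in parallel with R2.
Effective lower resistance at A: R2 ‖ 54.23 = 6.379 kΩ.
V_A = 22.4 × 6.379/(2.60 + 6.379) = 15.91 V.
Stage 2 is unloaded, so V_B = V_A · R4/(R3+R4) = 15.91 × 3.93/54.23 = 1.153 V.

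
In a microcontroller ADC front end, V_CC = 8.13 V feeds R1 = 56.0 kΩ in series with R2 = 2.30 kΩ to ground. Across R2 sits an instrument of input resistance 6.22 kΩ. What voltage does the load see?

V_out ≈ 0.237 V

The load sits in parallel with R2, giving an effective lower resistance R2' = R2·R_L/(R2+R_L) = 1.679 kΩ.
Voltage divider with the loaded lower leg: V_out = 8.13 × 1.679/(56.0 + 1.679) = 8.13 × 0.02911 = 0.2367 V.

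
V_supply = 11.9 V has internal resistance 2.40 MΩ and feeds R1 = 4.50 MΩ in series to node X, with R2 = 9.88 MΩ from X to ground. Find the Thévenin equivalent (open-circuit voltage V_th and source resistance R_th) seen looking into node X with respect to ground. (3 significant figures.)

V_th ≈ 7.01 V, R_th ≈ 4.06 MΩ

R1' = 2.40 + 4.50 = 6.900 MΩ (source resistance + R1).
Open-circuit (no load on X): V_th = V_supply · R2/(R1' + R2) = 11.9 × 9.88/(6.900 + 9.88) = 7.007 V.
Zeroing V_supply shorts the top of R1' to ground, so R_th = R1' ‖ R2 = 4.063 MΩ.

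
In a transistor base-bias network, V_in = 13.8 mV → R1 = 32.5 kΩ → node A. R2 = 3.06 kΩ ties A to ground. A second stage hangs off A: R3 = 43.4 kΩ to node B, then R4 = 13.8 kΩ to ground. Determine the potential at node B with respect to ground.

V_B ≈ 0.273 mV

Node A sees R2 in parallel with the series input of stage 2, R3 + R4 = 57.20 kΩ.
R2 ‖ (R3+R4) = 2.905 kΩ.
V_A = 13.8 × 2.905/(32.5 + 2.905) = 1.132 mV.
Stage 2 is unloaded, so V_B = V_A · R4/(R3+R4) = 1.132 × 13.8/57.20 = 0.2731 mV.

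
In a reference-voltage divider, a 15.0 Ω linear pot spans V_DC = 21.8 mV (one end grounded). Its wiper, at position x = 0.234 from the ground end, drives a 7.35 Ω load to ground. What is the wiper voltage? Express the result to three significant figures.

The pot divides into 11.49 Ω above the wiper and 3.510 Ω below.
Lower segment in parallel with the load: 3.510 ‖ 7.35 = 2.376 Ω.
Then V_out = V_DC · 2.376/(11.49 + 2.376) = 3.735 mV.

V_out ≈ 3.73 mV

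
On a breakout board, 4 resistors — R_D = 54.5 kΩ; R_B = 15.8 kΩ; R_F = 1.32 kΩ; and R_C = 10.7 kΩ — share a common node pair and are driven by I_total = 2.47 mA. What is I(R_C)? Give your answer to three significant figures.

I ≈ 0.248 mA

ΣG = 1/54.5 + 1/15.8 + 1/1.32 + 1/10.7 = 0.9327.
R_C takes the fraction G_k/ΣG = 0.09346/0.9327 = 0.1002, so I = 2.47 × 0.1002 = 0.2475 mA.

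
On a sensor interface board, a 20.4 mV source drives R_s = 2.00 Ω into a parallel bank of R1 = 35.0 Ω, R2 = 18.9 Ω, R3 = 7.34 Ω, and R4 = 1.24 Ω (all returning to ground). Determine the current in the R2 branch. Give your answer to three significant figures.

I ≈ 0.354 mA

Parallel bank: R_p = 1/(1/35.0 + 1/18.9 + 1/7.34 + 1/1.24) = 0.9764 Ω.
V_A = 20.4 × 0.9764/2.976 = 6.692 mV.
I(R2) = V_A / R2 = 6.692/18.9 = 0.3541 mA.
(Equivalently: I_total = 6.854 mA, then current-divider fraction G_k/ΣG = 0.05166.)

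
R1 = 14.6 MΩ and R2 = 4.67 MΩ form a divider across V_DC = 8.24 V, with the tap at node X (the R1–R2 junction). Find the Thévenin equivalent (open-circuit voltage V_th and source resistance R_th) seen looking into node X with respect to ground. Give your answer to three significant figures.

V_th ≈ 2.00 V, R_th ≈ 3.54 MΩ

V_th is the unloaded tap voltage: V_DC · R2/(R1+R2) = 8.24 × 0.2423 = 1.997 V.
With V_DC suppressed (replaced by a short), R_th = R1 ‖ R2 = (14.60 × 4.67)/(14.60 + 4.67) = 3.538 MΩ.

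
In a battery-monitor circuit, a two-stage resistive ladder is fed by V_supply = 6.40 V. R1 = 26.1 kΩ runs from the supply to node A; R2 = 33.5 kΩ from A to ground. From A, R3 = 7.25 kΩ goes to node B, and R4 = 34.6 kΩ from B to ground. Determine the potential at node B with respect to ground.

V_B ≈ 2.20 V

The second stage (R3 + R4 = 41.85 kΩ) loads node A in parallel with R2.
R2 ‖ (R3+R4) = 18.61 kΩ.
First divider: V_A = V_supply · 18.61/(26.1 + 18.61) = 2.664 V.
Stage 2 is unloaded, so V_B = V_A · R4/(R3+R4) = 2.664 × 34.6/41.85 = 2.202 V.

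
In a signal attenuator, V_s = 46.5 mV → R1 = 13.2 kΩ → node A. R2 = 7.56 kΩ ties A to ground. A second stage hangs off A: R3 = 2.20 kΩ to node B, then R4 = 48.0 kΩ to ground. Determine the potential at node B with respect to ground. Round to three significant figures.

V_B ≈ 14.8 mV

The second stage (R3 + R4 = 50.20 kΩ) loads node A in parallel with R2.
R2 ‖ (R3+R4) = 6.570 kΩ.
So V_A = 46.5 × 0.3323 = 15.45 mV.
Stage 2 is unloaded, so V_B = V_A · R4/(R3+R4) = 15.45 × 48.0/50.20 = 14.78 mV.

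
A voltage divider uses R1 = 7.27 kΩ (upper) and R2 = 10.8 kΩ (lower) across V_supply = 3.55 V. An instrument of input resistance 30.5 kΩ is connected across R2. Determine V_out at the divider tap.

V_out ≈ 1.86 V

R2 ‖ R_L = (10.8 × 30.5)/(10.8 + 30.5) = 7.976 kΩ.
Now apply the divider: V_out = 3.55 × 0.5231 = 1.857 V.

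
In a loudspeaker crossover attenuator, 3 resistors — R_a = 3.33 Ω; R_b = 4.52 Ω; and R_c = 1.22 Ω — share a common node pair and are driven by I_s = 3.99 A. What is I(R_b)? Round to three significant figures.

Total conductance ΣG = 1/3.33 + 1/4.52 + 1/1.22 = 1.341 (units of 1/Ω).
Current divider: I(R_b) = I_s · G_k/ΣG = 3.99 × (0.2212/1.341) = 3.99 × 0.1650 = 0.6582 A.

I ≈ 0.658 A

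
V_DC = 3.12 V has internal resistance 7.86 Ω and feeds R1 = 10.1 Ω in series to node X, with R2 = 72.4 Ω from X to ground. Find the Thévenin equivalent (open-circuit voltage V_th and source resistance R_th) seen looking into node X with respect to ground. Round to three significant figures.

V_th ≈ 2.50 V, R_th ≈ 14.4 Ω

R1' = 7.86 + 10.1 = 17.96 Ω (source resistance + R1).
Open-circuit (no load on X): V_th = V_DC · R2/(R1' + R2) = 3.12 × 72.4/(17.96 + 72.4) = 2.500 V.
With V_DC suppressed (replaced by a short), R_th = R1' ‖ R2 = (17.96 × 72.4)/(17.96 + 72.4) = 14.39 Ω.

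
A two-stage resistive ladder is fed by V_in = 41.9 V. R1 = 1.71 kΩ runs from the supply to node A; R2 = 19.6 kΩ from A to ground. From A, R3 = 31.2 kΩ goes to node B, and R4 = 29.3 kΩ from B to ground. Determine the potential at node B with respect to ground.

V_B ≈ 18.2 V

Node A sees R2 in parallel with the series input of stage 2, R3 + R4 = 60.50 kΩ.
Effective lower resistance at A: R2 ‖ 60.50 = 14.80 kΩ.
First divider: V_A = V_in · 14.80/(1.71 + 14.80) = 37.56 V.
Then the unloaded second divider: V_B = V_A × R4/(R3+R4) = 37.56 × 0.4843 = 18.19 V.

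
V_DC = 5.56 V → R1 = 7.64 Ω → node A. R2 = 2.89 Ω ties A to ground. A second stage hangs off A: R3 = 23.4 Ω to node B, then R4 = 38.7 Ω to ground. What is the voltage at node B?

V_B ≈ 0.920 V

Looking into the second stage from A: R3 + R4 = 62.10 Ω appears in parallel with R2.
Effective lower resistance at A: R2 ‖ 62.10 = 2.761 Ω.
First divider: V_A = V_DC · 2.761/(7.64 + 2.761) = 1.476 V.
Stage 2 is unloaded, so V_B = V_A · R4/(R3+R4) = 1.476 × 38.7/62.10 = 0.9199 V.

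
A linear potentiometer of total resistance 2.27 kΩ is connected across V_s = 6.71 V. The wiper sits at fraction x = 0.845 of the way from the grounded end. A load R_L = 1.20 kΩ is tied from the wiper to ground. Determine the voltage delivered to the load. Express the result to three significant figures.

Lower segment x·R_p = 1.918 kΩ; upper segment (1−x)·R_p = 0.3519 kΩ.
Lower segment in parallel with the load: 1.918 ‖ 1.20 = 0.7382 kΩ.
Loaded-divider output: V_out = 6.71 × 0.6772 = 4.544 V.

V_out ≈ 4.54 V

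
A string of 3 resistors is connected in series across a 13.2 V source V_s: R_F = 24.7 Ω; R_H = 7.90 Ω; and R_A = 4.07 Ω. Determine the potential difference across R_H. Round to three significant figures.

V ≈ 2.84 V

Series total: ΣR = 24.7 + 7.90 + 4.07 = 36.67 Ω.
Voltage divider: V = V_s · (7.900 / 36.67) = 13.2 × 0.2154 = 2.844 V.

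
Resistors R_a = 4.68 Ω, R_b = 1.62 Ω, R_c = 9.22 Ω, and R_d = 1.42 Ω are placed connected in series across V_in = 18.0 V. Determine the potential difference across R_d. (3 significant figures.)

Series total: ΣR = 4.68 + 1.62 + 9.22 + 1.42 = 16.94 Ω.
Voltage divider: V = V_in · (1.420 / 16.94) = 18.0 × 0.08383 = 1.509 V.

V ≈ 1.51 V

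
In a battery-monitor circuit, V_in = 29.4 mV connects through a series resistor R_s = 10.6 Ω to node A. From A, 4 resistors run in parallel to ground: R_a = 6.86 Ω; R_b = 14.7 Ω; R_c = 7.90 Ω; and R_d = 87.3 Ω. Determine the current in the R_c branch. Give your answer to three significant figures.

I ≈ 0.787 mA

Combine the parallel branches: R_p = (1/6.86 + 1/14.7 + 1/7.90 + 1/87.3)⁻¹ = 2.842 Ω.
V_A = 29.4 × 2.842/13.44 = 6.216 mV.
I(R_c) = V_A / R_c = 6.216/7.90 = 0.7869 mA.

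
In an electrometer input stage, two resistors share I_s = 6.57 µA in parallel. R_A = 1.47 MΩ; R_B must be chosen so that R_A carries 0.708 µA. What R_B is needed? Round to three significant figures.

R_B ≈ 0.178 MΩ

In a two-way split, I_A/I_s = R_B/(R_A + R_B).
0.708/6.57 = R_B/(R_A + R_B) → R_B = R_A · (0.1078)/(1 − 0.1078) = 1.47 × 0.1208 = 0.1775 MΩ.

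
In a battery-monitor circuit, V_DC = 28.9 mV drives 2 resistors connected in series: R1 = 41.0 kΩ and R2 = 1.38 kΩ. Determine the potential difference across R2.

Total series resistance ΣR = 41.0 + 1.38 = 42.38 kΩ.
V = V_DC · R/ΣR = 28.9 × 0.03256 = 0.9411 mV.

V ≈ 0.941 mV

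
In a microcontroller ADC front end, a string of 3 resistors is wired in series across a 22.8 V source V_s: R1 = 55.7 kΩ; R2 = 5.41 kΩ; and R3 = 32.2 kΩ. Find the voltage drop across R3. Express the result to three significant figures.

Series total: ΣR = 55.7 + 5.41 + 32.2 = 93.31 kΩ.
Voltage divider: V = V_s · (32.20 / 93.31) = 22.8 × 0.3451 = 7.868 V.

V ≈ 7.87 V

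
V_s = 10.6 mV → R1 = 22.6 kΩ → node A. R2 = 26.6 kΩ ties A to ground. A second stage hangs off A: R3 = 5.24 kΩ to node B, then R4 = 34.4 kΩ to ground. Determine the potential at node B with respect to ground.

The second stage (R3 + R4 = 39.64 kΩ) loads node A in parallel with R2.
Effective lower resistance at A: R2 ‖ 39.64 = 15.92 kΩ.
So V_A = 10.6 × 0.4133 = 4.381 mV.
Then the unloaded second divider: V_B = V_A × R4/(R3+R4) = 4.381 × 0.8678 = 3.802 mV.

V_B ≈ 3.80 mV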